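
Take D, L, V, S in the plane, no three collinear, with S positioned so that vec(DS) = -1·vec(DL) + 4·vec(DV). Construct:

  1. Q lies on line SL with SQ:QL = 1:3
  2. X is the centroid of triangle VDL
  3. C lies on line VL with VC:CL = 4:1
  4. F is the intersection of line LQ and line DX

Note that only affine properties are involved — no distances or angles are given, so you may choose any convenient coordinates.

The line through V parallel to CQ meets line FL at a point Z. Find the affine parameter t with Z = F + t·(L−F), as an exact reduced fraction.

Choose coordinates D = (0, 0), L = (1, 0), V = (0, 1), S = (-1, 4).
1. Q lies on line SL with SQ:QL = 1:3 ⇒ Q = (-1/2, 3)
2. X is the centroid of triangle VDL ⇒ X = (1/3, 1/3)
3. C lies on line VL with VC:CL = 4:1 ⇒ C = (4/5, 1/5)
4. F is the intersection of line LQ and line DX ⇒ F = (2/3, 2/3)
through V parallel to CQ: direction (-13/10, 14/5); meets FL at Z = (-13/2, 15)
Z = F + t·(L−F) with t = -43/2

t = -43/2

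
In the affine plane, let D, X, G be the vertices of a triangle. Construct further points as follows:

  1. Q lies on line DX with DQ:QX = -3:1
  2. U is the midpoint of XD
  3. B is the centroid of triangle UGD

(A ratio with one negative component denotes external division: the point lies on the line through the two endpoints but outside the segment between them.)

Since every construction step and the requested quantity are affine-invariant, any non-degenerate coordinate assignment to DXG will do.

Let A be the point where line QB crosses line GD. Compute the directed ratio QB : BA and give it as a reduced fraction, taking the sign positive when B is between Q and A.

Choose coordinates D = (0, 0), X = (1, 0), G = (0, 1).
1. Q lies on line DX with DQ:QX = -3:1 ⇒ Q = (3/2, 0)
2. U is the midpoint of XD ⇒ U = (1/2, 0)
3. B is the centroid of triangle UGD ⇒ B = (1/6, 1/3)
line QB meets GD at A = (0, 3/8)
B = Q + t·(A−Q) with t = 8/9, so QB:BA = 8/9:1/9

QB:BA = 8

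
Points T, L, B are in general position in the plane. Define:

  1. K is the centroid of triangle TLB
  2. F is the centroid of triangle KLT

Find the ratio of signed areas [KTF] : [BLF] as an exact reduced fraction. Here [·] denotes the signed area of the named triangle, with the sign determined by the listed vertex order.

[KTF]:[BLF] = -1/4

Assign T = (0, 0), L = (1, 0), B = (0, 1) — the answer is frame-independent, so this choice is without loss of generality.
1. K is the centroid of triangle TLB ⇒ K = (1/3, 1/3)
2. F is the centroid of triangle KLT ⇒ F = (4/9, 1/9)
2·[KTF] = 1/9, 2·[BLF] = -4/9
[KTF]:[BLF] = 1/9:-4/9 = -1/4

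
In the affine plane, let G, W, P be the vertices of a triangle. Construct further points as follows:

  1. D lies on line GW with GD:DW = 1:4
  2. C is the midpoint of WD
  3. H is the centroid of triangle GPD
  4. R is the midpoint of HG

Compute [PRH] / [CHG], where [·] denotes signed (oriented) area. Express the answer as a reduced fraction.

Work in coordinates with G = (0, 0), W = (1, 0), P = (0, 1).
1. D lies on line GW with GD:DW = 1:4 ⇒ D = (1/5, 0)
2. C is the midpoint of WD ⇒ C = (3/5, 0)
3. H is the centroid of triangle GPD ⇒ H = (1/15, 1/3)
4. R is the midpoint of HG ⇒ R = (1/30, 1/6)
2·[PRH] = 1/30, 2·[CHG] = 1/5
[PRH]:[CHG] = 1/30:1/5 = 1/6

[PRH]:[CHG] = 1/6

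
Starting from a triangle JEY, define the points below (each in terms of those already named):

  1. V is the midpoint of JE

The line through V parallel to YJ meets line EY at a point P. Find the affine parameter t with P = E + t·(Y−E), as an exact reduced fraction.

Assign J = (0, 0), E = (1, 0), Y = (0, 1) — the answer is frame-independent, so this choice is without loss of generality.
1. V is the midpoint of JE ⇒ V = (1/2, 0)
through V parallel to YJ: direction (0, -1); meets EY at P = (1/2, 1/2)
P = E + t·(Y−E) with t = 1/2

t = 1/2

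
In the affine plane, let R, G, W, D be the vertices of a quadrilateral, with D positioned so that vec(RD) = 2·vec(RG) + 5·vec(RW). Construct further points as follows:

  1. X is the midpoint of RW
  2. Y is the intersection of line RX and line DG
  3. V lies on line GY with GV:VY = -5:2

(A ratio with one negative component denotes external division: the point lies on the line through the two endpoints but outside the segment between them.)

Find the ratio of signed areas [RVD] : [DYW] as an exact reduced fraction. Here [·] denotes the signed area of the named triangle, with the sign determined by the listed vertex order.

Set R = (0, 0), G = (1, 0), W = (0, 1), D = (2, 5); any affine frame gives the same invariant.
1. X is the midpoint of RW ⇒ X = (0, 1/2)
2. Y is the intersection of line RX and line DG ⇒ Y = (0, -5)
3. V lies on line GY with GV:VY = -5:2 ⇒ V = (-2/3, -25/3)
2·[RVD] = 40/3, 2·[DYW] = -12
[RVD]:[DYW] = 40/3:-12 = -10/9

[RVD]:[DYW] = -10/9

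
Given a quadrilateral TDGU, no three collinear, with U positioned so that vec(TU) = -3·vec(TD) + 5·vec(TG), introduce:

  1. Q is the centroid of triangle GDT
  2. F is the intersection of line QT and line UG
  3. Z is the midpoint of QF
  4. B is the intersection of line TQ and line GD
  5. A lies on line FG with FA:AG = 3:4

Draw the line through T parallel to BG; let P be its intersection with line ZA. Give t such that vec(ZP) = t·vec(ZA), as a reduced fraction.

t = -112/23

Choose coordinates T = (0, 0), D = (1, 0), G = (0, 1), U = (-3, 5).
1. Q is the centroid of triangle GDT ⇒ Q = (1/3, 1/3)
2. F is the intersection of line QT and line UG ⇒ F = (3/7, 3/7)
3. Z is the midpoint of QF ⇒ Z = (8/21, 8/21)
4. B is the intersection of line TQ and line GD ⇒ B = (1/2, 1/2)
5. A lies on line FG with FA:AG = 3:4 ⇒ A = (12/49, 33/49)
through T parallel to BG: direction (-1/2, 1/2); meets ZA at P = (24/23, -24/23)
P = Z + t·(A−Z) with t = -112/23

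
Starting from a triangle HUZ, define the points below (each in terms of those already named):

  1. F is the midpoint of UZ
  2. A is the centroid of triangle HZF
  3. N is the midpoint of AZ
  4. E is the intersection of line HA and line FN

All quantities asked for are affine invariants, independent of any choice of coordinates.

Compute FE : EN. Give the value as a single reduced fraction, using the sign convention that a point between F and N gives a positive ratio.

Set H = (0, 0), U = (1, 0), Z = (0, 1); any affine frame gives the same invariant.
1. F is the midpoint of UZ ⇒ F = (1/2, 1/2)
2. A is the centroid of triangle HZF ⇒ A = (1/6, 1/2)
3. N is the midpoint of AZ ⇒ N = (1/12, 3/4)
4. E is the intersection of line HA and line FN ⇒ E = (2/9, 2/3)
E = F + t·(N−F) with t = 2/3, so FE:EN = t:(1−t) = 2/3:1/3

FE:EN = 2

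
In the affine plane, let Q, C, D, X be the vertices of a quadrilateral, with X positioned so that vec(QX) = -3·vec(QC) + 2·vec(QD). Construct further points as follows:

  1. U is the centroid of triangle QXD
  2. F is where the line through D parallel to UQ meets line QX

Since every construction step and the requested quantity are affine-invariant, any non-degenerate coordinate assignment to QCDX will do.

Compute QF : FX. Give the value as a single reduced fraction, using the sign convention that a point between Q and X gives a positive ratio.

QF:FX = -1/2

Assign Q = (0, 0), C = (1, 0), D = (0, 1), X = (-3, 2) — the answer is frame-independent, so this choice is without loss of generality.
1. U is the centroid of triangle QXD ⇒ U = (-1, 1)
2. F is where the line through D parallel to UQ meets line QX ⇒ F = (3, -2)
F = Q + t·(X−Q) with t = -1, so QF:FX = t:(1−t) = -1:2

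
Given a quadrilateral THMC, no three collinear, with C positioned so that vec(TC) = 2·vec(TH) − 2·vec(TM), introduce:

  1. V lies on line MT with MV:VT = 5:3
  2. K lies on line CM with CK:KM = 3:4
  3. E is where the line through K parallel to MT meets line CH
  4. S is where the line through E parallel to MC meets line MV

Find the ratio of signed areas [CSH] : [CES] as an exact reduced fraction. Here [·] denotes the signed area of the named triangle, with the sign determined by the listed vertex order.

[CSH]:[CES] = -7/6

Work in coordinates with T = (0, 0), H = (1, 0), M = (0, 1), C = (2, -2).
1. V lies on line MT with MV:VT = 5:3 ⇒ V = (0, 3/8)
2. K lies on line CM with CK:KM = 3:4 ⇒ K = (8/7, -5/7)
3. E is where the line through K parallel to MT meets line CH ⇒ E = (8/7, -2/7)
4. S is where the line through E parallel to MC meets line MV ⇒ S = (0, 10/7)
2·[CSH] = -4/7, 2·[CES] = 24/49
[CSH]:[CES] = -4/7:24/49 = -7/6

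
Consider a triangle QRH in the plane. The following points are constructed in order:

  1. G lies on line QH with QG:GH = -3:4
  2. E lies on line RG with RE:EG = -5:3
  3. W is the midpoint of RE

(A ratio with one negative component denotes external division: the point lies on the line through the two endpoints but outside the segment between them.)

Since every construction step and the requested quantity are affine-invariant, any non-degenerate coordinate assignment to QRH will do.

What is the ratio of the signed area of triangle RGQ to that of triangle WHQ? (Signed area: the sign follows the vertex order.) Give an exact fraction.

Work in coordinates with Q = (0, 0), R = (1, 0), H = (0, 1).
1. G lies on line QH with QG:GH = -3:4 ⇒ G = (0, -3)
2. E lies on line RG with RE:EG = -5:3 ⇒ E = (-3/2, -15/2)
3. W is the midpoint of RE ⇒ W = (-1/4, -15/4)
2·[RGQ] = -3, 2·[WHQ] = -1/4
[RGQ]:[WHQ] = -3:-1/4 = 12

[RGQ]:[WHQ] = 12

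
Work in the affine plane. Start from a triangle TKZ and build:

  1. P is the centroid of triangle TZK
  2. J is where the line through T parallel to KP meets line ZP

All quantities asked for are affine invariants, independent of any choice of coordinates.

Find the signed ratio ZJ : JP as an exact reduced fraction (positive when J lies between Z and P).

ZJ:JP = -2

Assign T = (0, 0), K = (1, 0), Z = (0, 1) — the answer is frame-independent, so this choice is without loss of generality.
1. P is the centroid of triangle TZK ⇒ P = (1/3, 1/3)
2. J is where the line through T parallel to KP meets line ZP ⇒ J = (2/3, -1/3)
J = Z + t·(P−Z) with t = 2, so ZJ:JP = t:(1−t) = 2:-1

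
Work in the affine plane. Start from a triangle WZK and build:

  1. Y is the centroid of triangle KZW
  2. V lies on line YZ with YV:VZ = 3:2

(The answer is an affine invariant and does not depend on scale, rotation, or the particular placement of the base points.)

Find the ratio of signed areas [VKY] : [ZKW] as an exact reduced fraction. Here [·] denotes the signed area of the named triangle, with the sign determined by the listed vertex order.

[VKY]:[ZKW] = 1/5

Assign W = (0, 0), Z = (1, 0), K = (0, 1) — the answer is frame-independent, so this choice is without loss of generality.
1. Y is the centroid of triangle KZW ⇒ Y = (1/3, 1/3)
2. V lies on line YZ with YV:VZ = 3:2 ⇒ V = (11/15, 2/15)
2·[VKY] = 1/5, 2·[ZKW] = 1
[VKY]:[ZKW] = 1/5:1 = 1/5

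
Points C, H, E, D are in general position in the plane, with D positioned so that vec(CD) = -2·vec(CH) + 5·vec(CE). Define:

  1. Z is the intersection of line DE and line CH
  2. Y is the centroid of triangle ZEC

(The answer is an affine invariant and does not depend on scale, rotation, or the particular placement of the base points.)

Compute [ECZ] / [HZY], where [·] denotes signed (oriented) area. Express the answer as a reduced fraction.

Choose coordinates C = (0, 0), H = (1, 0), E = (0, 1), D = (-2, 5).
1. Z is the intersection of line DE and line CH ⇒ Z = (1/2, 0)
2. Y is the centroid of triangle ZEC ⇒ Y = (1/6, 1/3)
2·[ECZ] = 1/2, 2·[HZY] = -1/6
[ECZ]:[HZY] = 1/2:-1/6 = -3

[ECZ]:[HZY] = -3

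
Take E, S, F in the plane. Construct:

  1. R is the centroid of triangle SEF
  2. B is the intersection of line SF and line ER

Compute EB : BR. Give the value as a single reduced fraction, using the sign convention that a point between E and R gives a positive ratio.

Set E = (0, 0), S = (1, 0), F = (0, 1); any affine frame gives the same invariant.
1. R is the centroid of triangle SEF ⇒ R = (1/3, 1/3)
2. B is the intersection of line SF and line ER ⇒ B = (1/2, 1/2)
B = E + t·(R−E) with t = 3/2, so EB:BR = t:(1−t) = 3/2:-1/2

EB:BR = -3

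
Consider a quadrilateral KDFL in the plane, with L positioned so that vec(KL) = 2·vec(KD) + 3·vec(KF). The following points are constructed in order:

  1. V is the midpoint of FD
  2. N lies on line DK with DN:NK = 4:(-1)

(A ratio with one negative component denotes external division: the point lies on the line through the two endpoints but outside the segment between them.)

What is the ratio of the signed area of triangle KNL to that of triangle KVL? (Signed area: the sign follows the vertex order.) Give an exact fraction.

Work in coordinates with K = (0, 0), D = (1, 0), F = (0, 1), L = (2, 3).
1. V is the midpoint of FD ⇒ V = (1/2, 1/2)
2. N lies on line DK with DN:NK = 4:(-1) ⇒ N = (-1/3, 0)
2·[KNL] = -1, 2·[KVL] = 1/2
[KNL]:[KVL] = -1:1/2 = -2

[KNL]:[KVL] = -2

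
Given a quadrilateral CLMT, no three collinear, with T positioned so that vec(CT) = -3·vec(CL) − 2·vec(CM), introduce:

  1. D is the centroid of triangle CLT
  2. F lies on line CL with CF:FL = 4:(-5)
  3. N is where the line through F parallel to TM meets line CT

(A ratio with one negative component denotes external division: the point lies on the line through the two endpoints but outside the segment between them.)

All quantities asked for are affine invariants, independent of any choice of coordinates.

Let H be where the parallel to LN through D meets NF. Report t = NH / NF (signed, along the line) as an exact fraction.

t = 7/60

Set C = (0, 0), L = (1, 0), M = (0, 1), T = (-3, -2); any affine frame gives the same invariant.
1. D is the centroid of triangle CLT ⇒ D = (-2/3, -2/3)
2. F lies on line CL with CF:FL = 4:(-5) ⇒ F = (-4, 0)
3. N is where the line through F parallel to TM meets line CT ⇒ N = (-12, -8)
through D parallel to LN: direction (-13, -8); meets NF at H = (-166/15, -106/15)
H = N + t·(F−N) with t = 7/60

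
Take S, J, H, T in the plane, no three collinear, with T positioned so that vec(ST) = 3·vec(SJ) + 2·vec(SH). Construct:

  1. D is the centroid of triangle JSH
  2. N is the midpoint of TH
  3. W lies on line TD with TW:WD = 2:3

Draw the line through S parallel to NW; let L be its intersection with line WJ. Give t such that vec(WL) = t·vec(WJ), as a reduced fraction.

t = 27/22

Work in coordinates with S = (0, 0), J = (1, 0), H = (0, 1), T = (3, 2).
1. D is the centroid of triangle JSH ⇒ D = (1/3, 1/3)
2. N is the midpoint of TH ⇒ N = (3/2, 3/2)
3. W lies on line TD with TW:WD = 2:3 ⇒ W = (29/15, 4/3)
through S parallel to NW: direction (13/30, -1/6); meets WJ at L = (26/33, -10/33)
L = W + t·(J−W) with t = 27/22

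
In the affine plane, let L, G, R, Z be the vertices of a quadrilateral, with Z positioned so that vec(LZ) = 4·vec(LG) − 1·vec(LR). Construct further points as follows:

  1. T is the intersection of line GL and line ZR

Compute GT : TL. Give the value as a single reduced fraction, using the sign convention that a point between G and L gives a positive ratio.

Set L = (0, 0), G = (1, 0), R = (0, 1), Z = (4, -1); any affine frame gives the same invariant.
1. T is the intersection of line GL and line ZR ⇒ T = (2, 0)
T = G + t·(L−G) with t = -1, so GT:TL = t:(1−t) = -1:2

GT:TL = -1/2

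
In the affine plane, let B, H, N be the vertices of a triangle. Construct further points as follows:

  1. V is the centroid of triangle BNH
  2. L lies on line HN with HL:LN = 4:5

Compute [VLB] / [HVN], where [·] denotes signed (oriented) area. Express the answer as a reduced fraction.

Work in coordinates with B = (0, 0), H = (1, 0), N = (0, 1).
1. V is the centroid of triangle BNH ⇒ V = (1/3, 1/3)
2. L lies on line HN with HL:LN = 4:5 ⇒ L = (5/9, 4/9)
2·[VLB] = -1/27, 2·[HVN] = -1/3
[VLB]:[HVN] = -1/27:-1/3 = 1/9

[VLB]:[HVN] = 1/9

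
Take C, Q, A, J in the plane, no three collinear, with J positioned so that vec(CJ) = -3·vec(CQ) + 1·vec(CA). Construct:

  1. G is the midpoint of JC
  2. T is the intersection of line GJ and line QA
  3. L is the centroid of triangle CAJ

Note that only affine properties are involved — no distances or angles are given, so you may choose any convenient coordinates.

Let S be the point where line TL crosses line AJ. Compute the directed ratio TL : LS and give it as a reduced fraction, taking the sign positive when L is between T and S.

Work in coordinates with C = (0, 0), Q = (1, 0), A = (0, 1), J = (-3, 1).
1. G is the midpoint of JC ⇒ G = (-3/2, 1/2)
2. T is the intersection of line GJ and line QA ⇒ T = (3/2, -1/2)
3. L is the centroid of triangle CAJ ⇒ L = (-1, 2/3)
line TL meets AJ at S = (-12/7, 1)
L = T + t·(S−T) with t = 7/9, so TL:LS = 7/9:2/9

TL:LS = 7/2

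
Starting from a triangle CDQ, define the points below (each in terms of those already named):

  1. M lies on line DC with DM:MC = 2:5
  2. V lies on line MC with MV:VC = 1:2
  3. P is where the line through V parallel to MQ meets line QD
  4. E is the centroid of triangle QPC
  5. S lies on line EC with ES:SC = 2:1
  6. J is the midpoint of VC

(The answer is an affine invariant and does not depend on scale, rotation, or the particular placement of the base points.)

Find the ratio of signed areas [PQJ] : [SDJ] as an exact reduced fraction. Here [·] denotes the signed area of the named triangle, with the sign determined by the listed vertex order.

[PQJ]:[SDJ] = 45/17

Assign C = (0, 0), D = (1, 0), Q = (0, 1) — the answer is frame-independent, so this choice is without loss of generality.
1. M lies on line DC with DM:MC = 2:5 ⇒ M = (5/7, 0)
2. V lies on line MC with MV:VC = 1:2 ⇒ V = (10/21, 0)
3. P is where the line through V parallel to MQ meets line QD ⇒ P = (-5/6, 11/6)
4. E is the centroid of triangle QPC ⇒ E = (-5/18, 17/18)
5. S lies on line EC with ES:SC = 2:1 ⇒ S = (-5/54, 17/54)
6. J is the midpoint of VC ⇒ J = (5/21, 0)
2·[PQJ] = -40/63, 2·[SDJ] = -136/567
[PQJ]:[SDJ] = -40/63:-136/567 = 45/17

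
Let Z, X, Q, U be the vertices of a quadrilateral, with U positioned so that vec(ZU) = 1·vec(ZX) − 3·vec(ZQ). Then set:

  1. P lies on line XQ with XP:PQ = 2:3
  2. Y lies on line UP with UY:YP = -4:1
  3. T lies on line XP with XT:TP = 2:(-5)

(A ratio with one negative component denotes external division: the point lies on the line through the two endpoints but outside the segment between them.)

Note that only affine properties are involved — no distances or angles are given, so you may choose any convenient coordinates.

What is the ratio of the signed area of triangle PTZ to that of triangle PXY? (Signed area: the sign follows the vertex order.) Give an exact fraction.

[PTZ]:[PXY] = -5/3

Set Z = (0, 0), X = (1, 0), Q = (0, 1), U = (1, -3); any affine frame gives the same invariant.
1. P lies on line XQ with XP:PQ = 2:3 ⇒ P = (3/5, 2/5)
2. Y lies on line UP with UY:YP = -4:1 ⇒ Y = (7/15, 23/15)
3. T lies on line XP with XT:TP = 2:(-5) ⇒ T = (19/15, -4/15)
2·[PTZ] = -2/3, 2·[PXY] = 2/5
[PTZ]:[PXY] = -2/3:2/5 = -5/3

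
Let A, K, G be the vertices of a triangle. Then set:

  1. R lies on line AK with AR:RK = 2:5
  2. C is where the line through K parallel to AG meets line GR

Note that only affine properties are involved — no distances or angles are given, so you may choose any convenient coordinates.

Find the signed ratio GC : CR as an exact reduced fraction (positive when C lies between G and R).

Work in coordinates with A = (0, 0), K = (1, 0), G = (0, 1).
1. R lies on line AK with AR:RK = 2:5 ⇒ R = (2/7, 0)
2. C is where the line through K parallel to AG meets line GR ⇒ C = (1, -5/2)
C = G + t·(R−G) with t = 7/2, so GC:CR = t:(1−t) = 7/2:-5/2

GC:CR = -7/5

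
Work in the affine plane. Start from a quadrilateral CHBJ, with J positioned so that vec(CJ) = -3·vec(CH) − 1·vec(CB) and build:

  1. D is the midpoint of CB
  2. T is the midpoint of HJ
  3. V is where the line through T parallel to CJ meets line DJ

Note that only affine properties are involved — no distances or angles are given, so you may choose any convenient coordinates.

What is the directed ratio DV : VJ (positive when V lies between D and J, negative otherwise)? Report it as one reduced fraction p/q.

DV:VJ = -4

Assign C = (0, 0), H = (1, 0), B = (0, 1), J = (-3, -1) — the answer is frame-independent, so this choice is without loss of generality.
1. D is the midpoint of CB ⇒ D = (0, 1/2)
2. T is the midpoint of HJ ⇒ T = (-1, -1/2)
3. V is where the line through T parallel to CJ meets line DJ ⇒ V = (-4, -3/2)
V = D + t·(J−D) with t = 4/3, so DV:VJ = t:(1−t) = 4/3:-1/3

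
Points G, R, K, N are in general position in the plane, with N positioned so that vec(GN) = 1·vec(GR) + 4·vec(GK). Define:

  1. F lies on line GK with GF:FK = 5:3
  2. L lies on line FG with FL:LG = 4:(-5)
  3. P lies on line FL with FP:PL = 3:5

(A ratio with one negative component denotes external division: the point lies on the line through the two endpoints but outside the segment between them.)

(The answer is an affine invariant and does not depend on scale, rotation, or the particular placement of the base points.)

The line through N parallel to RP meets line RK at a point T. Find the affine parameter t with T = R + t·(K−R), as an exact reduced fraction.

Assign G = (0, 0), R = (1, 0), K = (0, 1), N = (1, 4) — the answer is frame-independent, so this choice is without loss of generality.
1. F lies on line GK with GF:FK = 5:3 ⇒ F = (0, 5/8)
2. L lies on line FG with FL:LG = 4:(-5) ⇒ L = (0, 25/8)
3. P lies on line FL with FP:PL = 3:5 ⇒ P = (0, 25/16)
through N parallel to RP: direction (-1, 25/16); meets RK at T = (73/9, -64/9)
T = R + t·(K−R) with t = -64/9

t = -64/9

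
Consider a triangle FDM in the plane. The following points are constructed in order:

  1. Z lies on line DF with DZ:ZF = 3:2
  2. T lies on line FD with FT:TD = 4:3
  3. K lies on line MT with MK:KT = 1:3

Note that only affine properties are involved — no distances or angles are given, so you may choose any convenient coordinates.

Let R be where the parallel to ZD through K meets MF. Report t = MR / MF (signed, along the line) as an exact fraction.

Set F = (0, 0), D = (1, 0), M = (0, 1); any affine frame gives the same invariant.
1. Z lies on line DF with DZ:ZF = 3:2 ⇒ Z = (2/5, 0)
2. T lies on line FD with FT:TD = 4:3 ⇒ T = (4/7, 0)
3. K lies on line MT with MK:KT = 1:3 ⇒ K = (1/7, 3/4)
through K parallel to ZD: direction (3/5, 0); meets MF at R = (0, 3/4)
R = M + t·(F−M) with t = 1/4

t = 1/4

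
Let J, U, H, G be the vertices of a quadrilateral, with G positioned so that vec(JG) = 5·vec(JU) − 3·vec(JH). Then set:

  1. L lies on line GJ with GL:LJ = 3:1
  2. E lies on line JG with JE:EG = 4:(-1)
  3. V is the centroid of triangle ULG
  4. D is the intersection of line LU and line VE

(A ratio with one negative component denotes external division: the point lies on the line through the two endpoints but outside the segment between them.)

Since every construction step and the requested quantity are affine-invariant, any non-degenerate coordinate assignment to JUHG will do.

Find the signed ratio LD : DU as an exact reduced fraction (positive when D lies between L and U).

Assign J = (0, 0), U = (1, 0), H = (0, 1), G = (5, -3) — the answer is frame-independent, so this choice is without loss of generality.
1. L lies on line GJ with GL:LJ = 3:1 ⇒ L = (5/4, -3/4)
2. E lies on line JG with JE:EG = 4:(-1) ⇒ E = (20/3, -4)
3. V is the centroid of triangle ULG ⇒ V = (29/12, -5/4)
4. D is the intersection of line LU and line VE ⇒ D = (137/120, -17/40)
D = L + t·(U−L) with t = 13/30, so LD:DU = t:(1−t) = 13/30:17/30

LD:DU = 13/17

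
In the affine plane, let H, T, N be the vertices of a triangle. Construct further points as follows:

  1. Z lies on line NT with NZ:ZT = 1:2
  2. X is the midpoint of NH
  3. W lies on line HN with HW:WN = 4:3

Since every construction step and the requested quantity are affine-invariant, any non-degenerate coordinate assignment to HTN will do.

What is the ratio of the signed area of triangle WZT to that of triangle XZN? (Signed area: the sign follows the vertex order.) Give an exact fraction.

[WZT]:[XZN] = -12/7

Work in coordinates with H = (0, 0), T = (1, 0), N = (0, 1).
1. Z lies on line NT with NZ:ZT = 1:2 ⇒ Z = (1/3, 2/3)
2. X is the midpoint of NH ⇒ X = (0, 1/2)
3. W lies on line HN with HW:WN = 4:3 ⇒ W = (0, 4/7)
2·[WZT] = -2/7, 2·[XZN] = 1/6
[WZT]:[XZN] = -2/7:1/6 = -12/7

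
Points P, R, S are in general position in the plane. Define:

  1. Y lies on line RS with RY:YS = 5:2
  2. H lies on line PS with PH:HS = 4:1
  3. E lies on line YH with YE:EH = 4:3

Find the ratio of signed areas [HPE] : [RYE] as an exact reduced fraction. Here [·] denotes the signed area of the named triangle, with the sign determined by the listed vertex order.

Set P = (0, 0), R = (1, 0), S = (0, 1); any affine frame gives the same invariant.
1. Y lies on line RS with RY:YS = 5:2 ⇒ Y = (2/7, 5/7)
2. H lies on line PS with PH:HS = 4:1 ⇒ H = (0, 4/5)
3. E lies on line YH with YE:EH = 4:3 ⇒ E = (6/49, 187/245)
2·[HPE] = 24/245, 2·[RYE] = 4/49
[HPE]:[RYE] = 24/245:4/49 = 6/5

[HPE]:[RYE] = 6/5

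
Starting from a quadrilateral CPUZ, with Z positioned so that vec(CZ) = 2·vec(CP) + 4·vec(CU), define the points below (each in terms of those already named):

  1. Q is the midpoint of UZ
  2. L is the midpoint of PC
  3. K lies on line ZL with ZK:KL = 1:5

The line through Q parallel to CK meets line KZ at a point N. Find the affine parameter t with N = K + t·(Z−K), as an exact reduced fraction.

t = 25/8

Choose coordinates C = (0, 0), P = (1, 0), U = (0, 1), Z = (2, 4).
1. Q is the midpoint of UZ ⇒ Q = (1, 5/2)
2. L is the midpoint of PC ⇒ L = (1/2, 0)
3. K lies on line ZL with ZK:KL = 1:5 ⇒ K = (7/4, 10/3)
through Q parallel to CK: direction (7/4, 10/3); meets KZ at N = (81/32, 65/12)
N = K + t·(Z−K) with t = 25/8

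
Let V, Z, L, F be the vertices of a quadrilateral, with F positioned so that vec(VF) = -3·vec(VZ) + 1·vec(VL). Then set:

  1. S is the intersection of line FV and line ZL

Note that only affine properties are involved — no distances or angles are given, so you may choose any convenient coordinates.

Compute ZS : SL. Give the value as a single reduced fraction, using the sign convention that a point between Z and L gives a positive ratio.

Assign V = (0, 0), Z = (1, 0), L = (0, 1), F = (-3, 1) — the answer is frame-independent, so this choice is without loss of generality.
1. S is the intersection of line FV and line ZL ⇒ S = (3/2, -1/2)
S = Z + t·(L−Z) with t = -1/2, so ZS:SL = t:(1−t) = -1/2:3/2

ZS:SL = -1/3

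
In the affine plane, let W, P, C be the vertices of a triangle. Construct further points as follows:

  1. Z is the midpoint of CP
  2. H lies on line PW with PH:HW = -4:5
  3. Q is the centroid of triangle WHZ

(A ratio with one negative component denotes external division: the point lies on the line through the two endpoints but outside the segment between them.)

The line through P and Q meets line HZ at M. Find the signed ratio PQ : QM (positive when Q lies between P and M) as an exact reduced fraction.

Work in coordinates with W = (0, 0), P = (1, 0), C = (0, 1).
1. Z is the midpoint of CP ⇒ Z = (1/2, 1/2)
2. H lies on line PW with PH:HW = -4:5 ⇒ H = (5, 0)
3. Q is the centroid of triangle WHZ ⇒ Q = (11/6, 1/6)
line PQ meets HZ at M = (17/7, 2/7)
Q = P + t·(M−P) with t = 7/12, so PQ:QM = 7/12:5/12

PQ:QM = 7/5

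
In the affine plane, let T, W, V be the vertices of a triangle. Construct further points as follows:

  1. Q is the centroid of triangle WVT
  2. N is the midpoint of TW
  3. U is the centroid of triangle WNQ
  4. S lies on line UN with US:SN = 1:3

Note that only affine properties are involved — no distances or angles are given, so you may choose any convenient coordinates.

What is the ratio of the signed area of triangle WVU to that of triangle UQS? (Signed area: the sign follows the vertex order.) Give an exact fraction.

[WVU]:[UQS] = 20

Set T = (0, 0), W = (1, 0), V = (0, 1); any affine frame gives the same invariant.
1. Q is the centroid of triangle WVT ⇒ Q = (1/3, 1/3)
2. N is the midpoint of TW ⇒ N = (1/2, 0)
3. U is the centroid of triangle WNQ ⇒ U = (11/18, 1/9)
4. S lies on line UN with US:SN = 1:3 ⇒ S = (7/12, 1/12)
2·[WVU] = 5/18, 2·[UQS] = 1/72
[WVU]:[UQS] = 5/18:1/72 = 20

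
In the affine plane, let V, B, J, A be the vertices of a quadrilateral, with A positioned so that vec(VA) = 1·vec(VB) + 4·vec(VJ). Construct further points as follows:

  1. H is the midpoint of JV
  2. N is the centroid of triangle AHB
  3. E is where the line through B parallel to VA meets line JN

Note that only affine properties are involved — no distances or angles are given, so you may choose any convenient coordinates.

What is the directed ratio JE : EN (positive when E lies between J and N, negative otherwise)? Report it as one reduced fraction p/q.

JE:EN = -30/17

Assign V = (0, 0), B = (1, 0), J = (0, 1), A = (1, 4) — the answer is frame-independent, so this choice is without loss of generality.
1. H is the midpoint of JV ⇒ H = (0, 1/2)
2. N is the centroid of triangle AHB ⇒ N = (2/3, 3/2)
3. E is where the line through B parallel to VA meets line JN ⇒ E = (20/13, 28/13)
E = J + t·(N−J) with t = 30/13, so JE:EN = t:(1−t) = 30/13:-17/13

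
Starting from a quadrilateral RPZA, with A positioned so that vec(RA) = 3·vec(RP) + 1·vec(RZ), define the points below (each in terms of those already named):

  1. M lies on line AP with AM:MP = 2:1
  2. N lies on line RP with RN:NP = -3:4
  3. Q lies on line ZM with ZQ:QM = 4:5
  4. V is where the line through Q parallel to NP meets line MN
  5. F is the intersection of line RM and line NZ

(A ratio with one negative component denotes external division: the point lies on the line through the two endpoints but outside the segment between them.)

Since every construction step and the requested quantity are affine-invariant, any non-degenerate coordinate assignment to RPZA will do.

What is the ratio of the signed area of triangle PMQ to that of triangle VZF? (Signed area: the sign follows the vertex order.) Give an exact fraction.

[PMQ]:[VZF] = 6/209

Work in coordinates with R = (0, 0), P = (1, 0), Z = (0, 1), A = (3, 1).
1. M lies on line AP with AM:MP = 2:1 ⇒ M = (5/3, 1/3)
2. N lies on line RP with RN:NP = -3:4 ⇒ N = (-3, 0)
3. Q lies on line ZM with ZQ:QM = 4:5 ⇒ Q = (20/27, 19/27)
4. V is where the line through Q parallel to NP meets line MN ⇒ V = (185/27, 19/27)
5. F is the intersection of line RM and line NZ ⇒ F = (-15/2, -3/2)
2·[PMQ] = 5/9, 2·[VZF] = 1045/54
[PMQ]:[VZF] = 5/9:1045/54 = 6/209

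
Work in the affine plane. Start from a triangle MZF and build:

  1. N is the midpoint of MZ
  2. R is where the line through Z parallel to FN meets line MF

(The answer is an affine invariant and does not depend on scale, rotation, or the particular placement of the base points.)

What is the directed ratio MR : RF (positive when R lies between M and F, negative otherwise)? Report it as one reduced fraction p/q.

Set M = (0, 0), Z = (1, 0), F = (0, 1); any affine frame gives the same invariant.
1. N is the midpoint of MZ ⇒ N = (1/2, 0)
2. R is where the line through Z parallel to FN meets line MF ⇒ R = (0, 2)
R = M + t·(F−M) with t = 2, so MR:RF = t:(1−t) = 2:-1

MR:RF = -2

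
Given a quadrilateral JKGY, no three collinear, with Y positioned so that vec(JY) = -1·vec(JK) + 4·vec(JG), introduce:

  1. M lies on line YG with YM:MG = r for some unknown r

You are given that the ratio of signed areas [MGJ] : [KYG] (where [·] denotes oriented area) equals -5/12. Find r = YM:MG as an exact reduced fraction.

r = 1/5

Assign J = (0, 0), K = (1, 0), G = (0, 1), Y = (-1, 4) — the answer is frame-independent, so this choice is without loss of generality.
1. With YM:MG = r, write λ = r/(r+1) so M = Y + λ·(G−Y); M is affine-linear in λ
Every point depending on M is an affine combination of M and λ-independent points, so each such coordinate is linear in λ; the λ² term in each signed area is a multiple of (G−Y)×(G−Y) = 0, so 2·[MGJ] and 2·[KYG] are each linear in λ. Evaluating at λ=0 and λ=1:
  2·[MGJ] = λ − 1,   2·[KYG] = 2
So [MGJ]:[KYG] = (λ − 1) / (2). Setting this equal to -5/12:
  λ − 1 = -5/12·(2)  ⇒  λ = 1/6
Then r = λ/(1−λ) = (1/6)/(5/6) = 1/5. Check: with r = 1/5, M = (-5/6, 7/2) and [MGJ]:[KYG] = -5/12 as required.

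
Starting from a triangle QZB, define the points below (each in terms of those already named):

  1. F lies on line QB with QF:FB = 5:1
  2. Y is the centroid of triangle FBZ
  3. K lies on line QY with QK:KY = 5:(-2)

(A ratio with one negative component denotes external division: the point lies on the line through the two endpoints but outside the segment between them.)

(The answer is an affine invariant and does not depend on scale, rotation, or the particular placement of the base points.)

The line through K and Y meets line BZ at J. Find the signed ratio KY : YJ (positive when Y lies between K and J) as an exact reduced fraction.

KY:YJ = -34/3

Work in coordinates with Q = (0, 0), Z = (1, 0), B = (0, 1).
1. F lies on line QB with QF:FB = 5:1 ⇒ F = (0, 5/6)
2. Y is the centroid of triangle FBZ ⇒ Y = (1/3, 11/18)
3. K lies on line QY with QK:KY = 5:(-2) ⇒ K = (5/9, 55/54)
line KY meets BZ at J = (6/17, 11/17)
Y = K + t·(J−K) with t = 34/31, so KY:YJ = 34/31:-3/31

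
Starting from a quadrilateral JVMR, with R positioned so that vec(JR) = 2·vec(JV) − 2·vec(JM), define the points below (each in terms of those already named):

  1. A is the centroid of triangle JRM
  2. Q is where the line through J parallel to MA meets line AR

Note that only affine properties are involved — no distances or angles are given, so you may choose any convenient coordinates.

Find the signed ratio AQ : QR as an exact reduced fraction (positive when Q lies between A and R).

AQ:QR = -1/2

Choose coordinates J = (0, 0), V = (1, 0), M = (0, 1), R = (2, -2).
1. A is the centroid of triangle JRM ⇒ A = (2/3, -1/3)
2. Q is where the line through J parallel to MA meets line AR ⇒ Q = (-2/3, 4/3)
Q = A + t·(R−A) with t = -1, so AQ:QR = t:(1−t) = -1:2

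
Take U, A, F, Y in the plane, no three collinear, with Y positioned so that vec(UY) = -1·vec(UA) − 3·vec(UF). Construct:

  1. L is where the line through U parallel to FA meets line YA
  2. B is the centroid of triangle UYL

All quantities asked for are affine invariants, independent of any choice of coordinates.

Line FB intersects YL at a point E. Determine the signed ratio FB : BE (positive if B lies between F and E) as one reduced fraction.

FB:BE = 4

Work in coordinates with U = (0, 0), A = (1, 0), F = (0, 1), Y = (-1, -3).
1. L is where the line through U parallel to FA meets line YA ⇒ L = (3/5, -3/5)
2. B is the centroid of triangle UYL ⇒ B = (-2/15, -6/5)
line FB meets YL at E = (-1/6, -7/4)
B = F + t·(E−F) with t = 4/5, so FB:BE = 4/5:1/5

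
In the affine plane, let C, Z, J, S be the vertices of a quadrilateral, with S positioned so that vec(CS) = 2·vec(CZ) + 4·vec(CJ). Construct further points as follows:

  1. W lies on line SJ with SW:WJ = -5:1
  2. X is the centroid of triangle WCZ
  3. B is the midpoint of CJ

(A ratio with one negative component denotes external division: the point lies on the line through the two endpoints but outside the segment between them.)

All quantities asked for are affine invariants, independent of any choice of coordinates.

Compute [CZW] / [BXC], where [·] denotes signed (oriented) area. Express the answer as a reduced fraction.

[CZW]:[BXC] = -3

Assign C = (0, 0), Z = (1, 0), J = (0, 1), S = (2, 4) — the answer is frame-independent, so this choice is without loss of generality.
1. W lies on line SJ with SW:WJ = -5:1 ⇒ W = (-1/2, 1/4)
2. X is the centroid of triangle WCZ ⇒ X = (1/6, 1/12)
3. B is the midpoint of CJ ⇒ B = (0, 1/2)
2·[CZW] = 1/4, 2·[BXC] = -1/12
[CZW]:[BXC] = 1/4:-1/12 = -3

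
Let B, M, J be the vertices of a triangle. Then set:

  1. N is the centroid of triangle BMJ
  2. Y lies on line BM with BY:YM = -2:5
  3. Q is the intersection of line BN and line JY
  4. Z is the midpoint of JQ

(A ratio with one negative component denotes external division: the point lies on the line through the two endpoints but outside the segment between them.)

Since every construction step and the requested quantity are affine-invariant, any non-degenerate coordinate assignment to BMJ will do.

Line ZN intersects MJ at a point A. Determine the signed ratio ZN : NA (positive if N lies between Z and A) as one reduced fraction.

ZN:NA = 13/2

Work in coordinates with B = (0, 0), M = (1, 0), J = (0, 1).
1. N is the centroid of triangle BMJ ⇒ N = (1/3, 1/3)
2. Y lies on line BM with BY:YM = -2:5 ⇒ Y = (-2/3, 0)
3. Q is the intersection of line BN and line JY ⇒ Q = (-2, -2)
4. Z is the midpoint of JQ ⇒ Z = (-1, -1/2)
line ZN meets MJ at A = (7/13, 6/13)
N = Z + t·(A−Z) with t = 13/15, so ZN:NA = 13/15:2/15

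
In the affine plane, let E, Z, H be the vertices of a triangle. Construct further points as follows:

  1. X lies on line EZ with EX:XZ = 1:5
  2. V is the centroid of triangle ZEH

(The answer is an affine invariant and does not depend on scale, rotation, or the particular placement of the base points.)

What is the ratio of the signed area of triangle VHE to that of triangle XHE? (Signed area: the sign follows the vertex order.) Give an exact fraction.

[VHE]:[XHE] = 2

Set E = (0, 0), Z = (1, 0), H = (0, 1); any affine frame gives the same invariant.
1. X lies on line EZ with EX:XZ = 1:5 ⇒ X = (1/6, 0)
2. V is the centroid of triangle ZEH ⇒ V = (1/3, 1/3)
2·[VHE] = 1/3, 2·[XHE] = 1/6
[VHE]:[XHE] = 1/3:1/6 = 2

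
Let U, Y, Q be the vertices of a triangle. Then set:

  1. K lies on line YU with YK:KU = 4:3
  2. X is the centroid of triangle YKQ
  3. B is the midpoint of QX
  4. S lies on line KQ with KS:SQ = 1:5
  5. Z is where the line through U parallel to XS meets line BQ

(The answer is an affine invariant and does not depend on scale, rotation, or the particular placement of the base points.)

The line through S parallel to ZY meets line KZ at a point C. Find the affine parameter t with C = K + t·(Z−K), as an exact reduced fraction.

t = 1/4

Assign U = (0, 0), Y = (1, 0), Q = (0, 1) — the answer is frame-independent, so this choice is without loss of generality.
1. K lies on line YU with YK:KU = 4:3 ⇒ K = (3/7, 0)
2. X is the centroid of triangle YKQ ⇒ X = (10/21, 1/3)
3. B is the midpoint of QX ⇒ B = (5/21, 2/3)
4. S lies on line KQ with KS:SQ = 1:5 ⇒ S = (5/14, 1/6)
5. Z is where the line through U parallel to XS meets line BQ ⇒ Z = (5/14, 1/2)
through S parallel to ZY: direction (9/14, -1/2); meets KZ at C = (23/56, 1/8)
C = K + t·(Z−K) with t = 1/4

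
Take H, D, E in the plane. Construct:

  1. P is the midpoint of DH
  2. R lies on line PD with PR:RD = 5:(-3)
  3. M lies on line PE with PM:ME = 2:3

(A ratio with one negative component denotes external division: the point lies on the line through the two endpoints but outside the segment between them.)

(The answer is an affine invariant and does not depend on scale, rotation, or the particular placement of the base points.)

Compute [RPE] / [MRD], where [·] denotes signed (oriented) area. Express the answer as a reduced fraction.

[RPE]:[MRD] = 25/6

Set H = (0, 0), D = (1, 0), E = (0, 1); any affine frame gives the same invariant.
1. P is the midpoint of DH ⇒ P = (1/2, 0)
2. R lies on line PD with PR:RD = 5:(-3) ⇒ R = (7/4, 0)
3. M lies on line PE with PM:ME = 2:3 ⇒ M = (3/10, 2/5)
2·[RPE] = -5/4, 2·[MRD] = -3/10
[RPE]:[MRD] = -5/4:-3/10 = 25/6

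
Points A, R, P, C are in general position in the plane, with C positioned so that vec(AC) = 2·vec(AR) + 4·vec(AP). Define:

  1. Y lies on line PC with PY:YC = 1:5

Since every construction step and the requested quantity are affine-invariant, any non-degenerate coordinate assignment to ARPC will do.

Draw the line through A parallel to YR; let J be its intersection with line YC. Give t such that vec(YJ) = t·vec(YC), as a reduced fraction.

Work in coordinates with A = (0, 0), R = (1, 0), P = (0, 1), C = (2, 4).
1. Y lies on line PC with PY:YC = 1:5 ⇒ Y = (1/3, 3/2)
through A parallel to YR: direction (2/3, -3/2); meets YC at J = (-4/15, 3/5)
J = Y + t·(C−Y) with t = -9/25

t = -9/25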